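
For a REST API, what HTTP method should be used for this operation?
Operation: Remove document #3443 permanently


GET = read, POST = create, PUT = update/replace, DELETE = remove
This operation is a removal.
DELETE


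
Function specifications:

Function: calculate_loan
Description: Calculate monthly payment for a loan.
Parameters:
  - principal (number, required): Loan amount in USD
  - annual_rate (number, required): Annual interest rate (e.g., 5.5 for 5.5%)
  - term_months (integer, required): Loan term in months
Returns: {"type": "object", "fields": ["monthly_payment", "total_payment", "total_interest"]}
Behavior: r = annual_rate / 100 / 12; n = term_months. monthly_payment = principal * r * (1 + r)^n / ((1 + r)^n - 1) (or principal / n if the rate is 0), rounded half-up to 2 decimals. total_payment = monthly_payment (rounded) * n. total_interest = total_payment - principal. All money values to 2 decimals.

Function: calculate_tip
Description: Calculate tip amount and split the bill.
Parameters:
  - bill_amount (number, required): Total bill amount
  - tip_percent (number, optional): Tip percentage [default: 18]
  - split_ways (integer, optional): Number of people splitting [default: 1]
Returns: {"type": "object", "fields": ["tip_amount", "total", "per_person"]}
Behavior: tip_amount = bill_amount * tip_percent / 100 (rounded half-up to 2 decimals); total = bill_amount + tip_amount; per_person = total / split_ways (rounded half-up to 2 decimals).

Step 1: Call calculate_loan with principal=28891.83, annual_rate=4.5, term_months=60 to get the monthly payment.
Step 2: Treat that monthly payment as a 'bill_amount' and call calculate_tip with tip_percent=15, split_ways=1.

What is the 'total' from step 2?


Step 1: calculate_loan(principal=28891.83, annual_rate=4.5, term_months=60)
  r = 4.5 / 100 / 12 = 0.00375 (keep full precision)
  (1 + r)^60 = 1.25179582
  monthly_payment = 28891.83 * 0.00375 * 1.25179582 / (1.25179582 - 1) = 538.630943 -> 538.63
  total_payment = 538.63 * 60 = 32317.80
  total_interest = 32317.80 - 28891.83 = 3425.97
  -> monthly_payment = 538.63
Step 2: calculate_tip(bill_amount=538.63, tip_percent=15, split_ways=1)
  tip_amount = 538.63 * 15/100 = 80.7945 -> 80.79
  total = 538.63 + 80.79 = 619.42
  per_person = 619.42 / 1 = 619.42 -> 619.42
  -> total = 619.42
$619.42


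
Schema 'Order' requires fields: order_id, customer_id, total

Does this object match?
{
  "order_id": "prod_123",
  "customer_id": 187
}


Checking required fields...
Missing: total
Invalid - missing required field 'total'


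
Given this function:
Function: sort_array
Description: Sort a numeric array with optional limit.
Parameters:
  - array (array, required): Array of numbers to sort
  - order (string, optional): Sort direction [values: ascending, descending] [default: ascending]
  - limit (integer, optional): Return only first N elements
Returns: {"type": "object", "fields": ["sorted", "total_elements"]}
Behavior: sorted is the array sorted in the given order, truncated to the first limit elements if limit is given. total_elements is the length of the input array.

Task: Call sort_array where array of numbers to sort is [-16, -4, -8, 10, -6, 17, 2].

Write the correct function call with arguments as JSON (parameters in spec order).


Mapping each described value to its parameter name:
  'Array of numbers to sort' -> array = [-16, -4, -8, 10, -6, 17, 2]
sort_array({"array": [-16, -4, -8, 10, -6, 17, 2]})


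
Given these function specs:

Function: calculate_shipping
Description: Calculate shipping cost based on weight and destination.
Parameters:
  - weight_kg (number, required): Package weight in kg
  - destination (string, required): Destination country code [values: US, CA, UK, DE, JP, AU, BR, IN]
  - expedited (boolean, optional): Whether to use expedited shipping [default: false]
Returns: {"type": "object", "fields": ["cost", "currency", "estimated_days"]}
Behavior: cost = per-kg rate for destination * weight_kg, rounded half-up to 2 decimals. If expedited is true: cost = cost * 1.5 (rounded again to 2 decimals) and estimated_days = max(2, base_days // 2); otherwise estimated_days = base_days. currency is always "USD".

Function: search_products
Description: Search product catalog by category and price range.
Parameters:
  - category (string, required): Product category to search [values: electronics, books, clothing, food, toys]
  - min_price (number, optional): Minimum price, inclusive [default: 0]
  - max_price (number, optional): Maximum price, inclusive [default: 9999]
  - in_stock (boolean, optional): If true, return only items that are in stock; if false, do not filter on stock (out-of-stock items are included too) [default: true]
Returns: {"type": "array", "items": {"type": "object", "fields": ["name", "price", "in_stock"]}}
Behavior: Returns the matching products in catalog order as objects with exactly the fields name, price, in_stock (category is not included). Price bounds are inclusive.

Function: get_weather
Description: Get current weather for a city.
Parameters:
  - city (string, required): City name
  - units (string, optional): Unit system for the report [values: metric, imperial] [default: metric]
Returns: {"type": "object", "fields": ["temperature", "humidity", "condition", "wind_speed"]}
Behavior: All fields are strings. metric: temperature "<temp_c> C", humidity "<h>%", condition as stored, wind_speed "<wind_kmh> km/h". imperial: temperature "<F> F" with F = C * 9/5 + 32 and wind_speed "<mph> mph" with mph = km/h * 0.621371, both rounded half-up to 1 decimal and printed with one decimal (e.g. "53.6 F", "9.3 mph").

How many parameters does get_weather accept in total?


Parameters of get_weather: city (required), units (optional)
Total:
2


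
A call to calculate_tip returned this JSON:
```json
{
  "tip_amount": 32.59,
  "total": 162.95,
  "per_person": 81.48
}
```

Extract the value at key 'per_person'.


81.48


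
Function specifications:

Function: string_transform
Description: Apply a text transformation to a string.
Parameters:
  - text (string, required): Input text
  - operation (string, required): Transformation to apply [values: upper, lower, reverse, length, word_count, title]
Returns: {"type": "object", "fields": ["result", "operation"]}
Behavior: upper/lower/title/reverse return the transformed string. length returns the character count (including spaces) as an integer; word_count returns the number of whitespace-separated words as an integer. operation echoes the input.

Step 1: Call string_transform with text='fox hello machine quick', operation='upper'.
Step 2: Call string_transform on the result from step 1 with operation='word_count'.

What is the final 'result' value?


Step 1: string_transform(text='fox hello machine quick', operation='upper')
  -> result = 'FOX HELLO MACHINE QUICK'
Step 2: string_transform(text='FOX HELLO MACHINE QUICK', operation='word_count')
  words: FOX, HELLO, MACHINE, QUICK -> 4
  -> result = 4
4


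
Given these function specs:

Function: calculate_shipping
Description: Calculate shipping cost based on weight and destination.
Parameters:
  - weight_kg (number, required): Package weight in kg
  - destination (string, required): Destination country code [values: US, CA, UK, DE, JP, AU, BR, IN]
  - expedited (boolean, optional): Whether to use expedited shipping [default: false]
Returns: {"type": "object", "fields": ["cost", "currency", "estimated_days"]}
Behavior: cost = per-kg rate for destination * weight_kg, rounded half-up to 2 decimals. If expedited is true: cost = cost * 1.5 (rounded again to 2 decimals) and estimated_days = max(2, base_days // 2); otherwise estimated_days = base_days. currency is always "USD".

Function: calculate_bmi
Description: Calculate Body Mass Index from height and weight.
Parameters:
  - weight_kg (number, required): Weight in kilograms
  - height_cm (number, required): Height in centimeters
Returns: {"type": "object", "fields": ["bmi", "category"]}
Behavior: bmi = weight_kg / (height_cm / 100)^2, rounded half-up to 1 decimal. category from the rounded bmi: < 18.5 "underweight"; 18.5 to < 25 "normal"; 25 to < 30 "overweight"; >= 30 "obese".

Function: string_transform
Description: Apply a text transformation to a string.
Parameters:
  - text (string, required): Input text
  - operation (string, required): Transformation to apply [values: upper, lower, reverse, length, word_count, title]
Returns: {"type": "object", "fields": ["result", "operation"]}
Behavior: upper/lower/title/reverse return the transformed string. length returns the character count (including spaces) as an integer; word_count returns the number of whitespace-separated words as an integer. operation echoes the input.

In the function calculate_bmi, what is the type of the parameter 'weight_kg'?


The calculate_bmi spec declares:
  - weight_kg (number, required): Weight in kilograms
Type:
number


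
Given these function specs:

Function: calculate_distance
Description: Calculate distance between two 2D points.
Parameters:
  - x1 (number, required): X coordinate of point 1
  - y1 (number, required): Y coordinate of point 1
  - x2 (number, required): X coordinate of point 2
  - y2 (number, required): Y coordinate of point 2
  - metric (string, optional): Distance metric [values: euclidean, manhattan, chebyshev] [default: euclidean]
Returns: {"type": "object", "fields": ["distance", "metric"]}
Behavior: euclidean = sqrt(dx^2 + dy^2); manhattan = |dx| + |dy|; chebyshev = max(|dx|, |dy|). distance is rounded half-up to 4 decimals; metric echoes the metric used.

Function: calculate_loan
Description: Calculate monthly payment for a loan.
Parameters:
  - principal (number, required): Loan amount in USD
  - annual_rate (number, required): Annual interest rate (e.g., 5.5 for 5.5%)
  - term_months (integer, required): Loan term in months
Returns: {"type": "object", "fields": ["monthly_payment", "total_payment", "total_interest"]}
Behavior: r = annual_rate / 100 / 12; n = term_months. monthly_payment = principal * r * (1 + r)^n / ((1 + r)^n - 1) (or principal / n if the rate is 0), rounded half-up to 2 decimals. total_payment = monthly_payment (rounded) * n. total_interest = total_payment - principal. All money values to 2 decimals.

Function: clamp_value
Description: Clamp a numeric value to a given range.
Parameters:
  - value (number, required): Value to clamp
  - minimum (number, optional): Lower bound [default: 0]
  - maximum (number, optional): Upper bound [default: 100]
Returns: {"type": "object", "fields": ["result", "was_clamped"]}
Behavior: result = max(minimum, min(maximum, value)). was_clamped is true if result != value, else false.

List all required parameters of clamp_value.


Parameters of clamp_value and their required/optional flag:
  value: required
  minimum: optional
  maximum: optional
value


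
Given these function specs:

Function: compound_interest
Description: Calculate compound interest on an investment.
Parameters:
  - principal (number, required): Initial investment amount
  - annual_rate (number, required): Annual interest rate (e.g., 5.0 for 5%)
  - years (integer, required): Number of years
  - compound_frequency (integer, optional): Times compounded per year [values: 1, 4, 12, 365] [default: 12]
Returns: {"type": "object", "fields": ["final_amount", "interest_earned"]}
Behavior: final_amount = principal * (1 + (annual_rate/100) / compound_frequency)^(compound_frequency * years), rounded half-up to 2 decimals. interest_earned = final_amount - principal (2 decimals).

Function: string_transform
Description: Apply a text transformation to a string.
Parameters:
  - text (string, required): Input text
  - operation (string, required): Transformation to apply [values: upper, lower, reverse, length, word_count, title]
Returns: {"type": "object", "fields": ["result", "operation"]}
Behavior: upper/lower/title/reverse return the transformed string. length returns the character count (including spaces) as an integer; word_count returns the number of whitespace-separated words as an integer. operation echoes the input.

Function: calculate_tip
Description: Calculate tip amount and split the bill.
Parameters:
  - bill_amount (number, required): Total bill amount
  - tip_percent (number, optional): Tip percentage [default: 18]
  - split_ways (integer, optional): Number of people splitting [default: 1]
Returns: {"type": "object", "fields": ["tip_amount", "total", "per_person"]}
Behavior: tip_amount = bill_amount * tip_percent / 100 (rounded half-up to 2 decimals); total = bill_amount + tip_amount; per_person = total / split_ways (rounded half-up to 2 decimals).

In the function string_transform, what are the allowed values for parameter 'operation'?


The string_transform spec declares:
  - operation (string, required): Transformation to apply [values: upper, lower, reverse, length, word_count, title]
Allowed values:
upper, lower, reverse, length, word_count, title


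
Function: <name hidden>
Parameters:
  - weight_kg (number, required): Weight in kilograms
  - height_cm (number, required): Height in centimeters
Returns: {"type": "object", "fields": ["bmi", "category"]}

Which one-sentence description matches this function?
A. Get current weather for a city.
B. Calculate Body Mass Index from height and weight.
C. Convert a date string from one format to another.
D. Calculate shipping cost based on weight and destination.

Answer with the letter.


Parameters weight_kg, height_cm and return ["bmi", "category"] fit: Calculate Body Mass Index from height and weight.
B


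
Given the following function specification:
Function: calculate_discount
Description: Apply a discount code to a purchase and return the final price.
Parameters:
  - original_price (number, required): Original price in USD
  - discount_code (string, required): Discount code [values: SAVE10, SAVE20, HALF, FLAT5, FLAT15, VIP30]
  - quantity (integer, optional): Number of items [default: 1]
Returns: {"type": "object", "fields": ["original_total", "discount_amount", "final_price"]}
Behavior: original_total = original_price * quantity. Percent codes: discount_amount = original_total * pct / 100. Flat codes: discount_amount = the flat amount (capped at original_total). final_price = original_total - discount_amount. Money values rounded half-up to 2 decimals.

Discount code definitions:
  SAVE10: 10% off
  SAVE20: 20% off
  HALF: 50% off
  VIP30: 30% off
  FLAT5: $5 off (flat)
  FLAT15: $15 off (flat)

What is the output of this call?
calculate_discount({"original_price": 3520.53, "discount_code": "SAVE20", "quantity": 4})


original_total = 3520.53 * 4 = 14082.12
SAVE20 = 20% off: discount_amount = 14082.12 * 20/100 = 2816.424 -> 2816.42
final_price = 14082.12 - 2816.42 = 11265.70
Output:
{"original_total": 14082.12, "discount_amount": 2816.42, "final_price": 11265.7}


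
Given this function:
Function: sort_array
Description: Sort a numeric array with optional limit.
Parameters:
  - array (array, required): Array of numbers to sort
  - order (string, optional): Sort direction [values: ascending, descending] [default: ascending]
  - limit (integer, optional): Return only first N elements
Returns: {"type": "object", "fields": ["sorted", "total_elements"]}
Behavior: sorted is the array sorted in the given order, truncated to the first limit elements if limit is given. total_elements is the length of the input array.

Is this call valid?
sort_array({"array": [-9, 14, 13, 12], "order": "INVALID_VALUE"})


Checking parameter values...
Parameter 'order' has value 'INVALID_VALUE' not in allowed: ascending, descending
Invalid - 'order' must be one of ascending, descending


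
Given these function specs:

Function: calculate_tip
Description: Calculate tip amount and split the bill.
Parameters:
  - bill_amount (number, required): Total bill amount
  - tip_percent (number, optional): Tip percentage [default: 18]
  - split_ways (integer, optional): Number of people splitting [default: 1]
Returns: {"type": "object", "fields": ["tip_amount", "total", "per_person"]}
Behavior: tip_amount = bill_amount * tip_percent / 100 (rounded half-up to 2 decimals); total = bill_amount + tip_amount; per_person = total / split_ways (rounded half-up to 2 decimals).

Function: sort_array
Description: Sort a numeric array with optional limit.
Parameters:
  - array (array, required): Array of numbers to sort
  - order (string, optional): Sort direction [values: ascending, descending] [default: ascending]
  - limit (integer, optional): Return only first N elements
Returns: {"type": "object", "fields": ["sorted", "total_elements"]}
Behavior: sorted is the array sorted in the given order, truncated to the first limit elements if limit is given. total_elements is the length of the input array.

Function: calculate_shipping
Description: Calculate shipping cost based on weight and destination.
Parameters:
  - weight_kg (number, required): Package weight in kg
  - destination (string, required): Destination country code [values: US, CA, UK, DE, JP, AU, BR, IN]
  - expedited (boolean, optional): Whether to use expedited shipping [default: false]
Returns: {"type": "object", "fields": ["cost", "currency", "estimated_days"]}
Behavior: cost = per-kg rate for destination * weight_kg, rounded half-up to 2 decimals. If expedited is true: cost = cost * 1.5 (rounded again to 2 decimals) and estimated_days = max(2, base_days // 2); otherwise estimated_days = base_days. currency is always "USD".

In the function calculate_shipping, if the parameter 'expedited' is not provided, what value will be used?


The calculate_shipping spec declares:
  - expedited (boolean, optional): Whether to use expedited shipping [default: false]
Default:
false


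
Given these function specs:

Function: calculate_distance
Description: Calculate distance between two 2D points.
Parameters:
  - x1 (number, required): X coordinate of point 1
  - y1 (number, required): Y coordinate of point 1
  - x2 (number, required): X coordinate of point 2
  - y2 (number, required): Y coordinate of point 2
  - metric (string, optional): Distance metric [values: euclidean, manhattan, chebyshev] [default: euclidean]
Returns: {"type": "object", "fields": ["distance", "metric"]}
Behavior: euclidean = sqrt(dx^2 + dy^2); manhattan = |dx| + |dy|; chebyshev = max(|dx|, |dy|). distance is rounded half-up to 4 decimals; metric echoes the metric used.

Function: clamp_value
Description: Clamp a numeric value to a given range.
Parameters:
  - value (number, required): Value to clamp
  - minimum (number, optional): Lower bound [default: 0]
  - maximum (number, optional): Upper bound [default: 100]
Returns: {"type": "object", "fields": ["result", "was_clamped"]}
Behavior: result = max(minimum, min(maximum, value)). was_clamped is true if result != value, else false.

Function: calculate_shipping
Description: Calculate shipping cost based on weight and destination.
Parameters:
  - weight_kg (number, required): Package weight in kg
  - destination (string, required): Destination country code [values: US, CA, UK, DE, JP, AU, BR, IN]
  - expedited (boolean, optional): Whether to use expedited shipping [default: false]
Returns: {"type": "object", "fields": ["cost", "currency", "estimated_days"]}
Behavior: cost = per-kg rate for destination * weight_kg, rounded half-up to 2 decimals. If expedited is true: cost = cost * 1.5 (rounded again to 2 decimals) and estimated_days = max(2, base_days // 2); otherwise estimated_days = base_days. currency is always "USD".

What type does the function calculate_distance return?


The calculate_distance spec declares Returns: {"type": "object", "fields": ["distance", "metric"]}
Type:
object


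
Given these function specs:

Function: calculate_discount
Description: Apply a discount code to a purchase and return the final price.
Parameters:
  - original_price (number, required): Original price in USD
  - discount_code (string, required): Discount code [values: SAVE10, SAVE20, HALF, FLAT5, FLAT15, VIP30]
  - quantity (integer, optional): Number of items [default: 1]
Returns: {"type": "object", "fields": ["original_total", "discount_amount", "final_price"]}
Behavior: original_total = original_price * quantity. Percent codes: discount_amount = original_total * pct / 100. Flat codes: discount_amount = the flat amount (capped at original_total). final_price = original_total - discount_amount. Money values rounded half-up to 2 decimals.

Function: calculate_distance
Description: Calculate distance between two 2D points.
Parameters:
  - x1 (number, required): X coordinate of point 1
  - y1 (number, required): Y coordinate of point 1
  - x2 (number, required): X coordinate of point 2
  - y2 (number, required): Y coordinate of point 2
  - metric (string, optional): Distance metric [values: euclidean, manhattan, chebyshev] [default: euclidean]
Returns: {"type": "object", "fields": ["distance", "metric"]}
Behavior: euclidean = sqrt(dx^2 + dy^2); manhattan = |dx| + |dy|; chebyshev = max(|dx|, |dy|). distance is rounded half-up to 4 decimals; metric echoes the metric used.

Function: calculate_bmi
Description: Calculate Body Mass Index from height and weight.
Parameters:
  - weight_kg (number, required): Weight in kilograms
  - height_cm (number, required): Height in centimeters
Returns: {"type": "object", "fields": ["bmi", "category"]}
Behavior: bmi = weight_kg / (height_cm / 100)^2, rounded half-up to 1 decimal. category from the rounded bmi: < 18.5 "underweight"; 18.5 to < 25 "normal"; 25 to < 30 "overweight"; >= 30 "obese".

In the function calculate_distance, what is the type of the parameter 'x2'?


The calculate_distance spec declares:
  - x2 (number, required): X coordinate of point 2
Type:
number


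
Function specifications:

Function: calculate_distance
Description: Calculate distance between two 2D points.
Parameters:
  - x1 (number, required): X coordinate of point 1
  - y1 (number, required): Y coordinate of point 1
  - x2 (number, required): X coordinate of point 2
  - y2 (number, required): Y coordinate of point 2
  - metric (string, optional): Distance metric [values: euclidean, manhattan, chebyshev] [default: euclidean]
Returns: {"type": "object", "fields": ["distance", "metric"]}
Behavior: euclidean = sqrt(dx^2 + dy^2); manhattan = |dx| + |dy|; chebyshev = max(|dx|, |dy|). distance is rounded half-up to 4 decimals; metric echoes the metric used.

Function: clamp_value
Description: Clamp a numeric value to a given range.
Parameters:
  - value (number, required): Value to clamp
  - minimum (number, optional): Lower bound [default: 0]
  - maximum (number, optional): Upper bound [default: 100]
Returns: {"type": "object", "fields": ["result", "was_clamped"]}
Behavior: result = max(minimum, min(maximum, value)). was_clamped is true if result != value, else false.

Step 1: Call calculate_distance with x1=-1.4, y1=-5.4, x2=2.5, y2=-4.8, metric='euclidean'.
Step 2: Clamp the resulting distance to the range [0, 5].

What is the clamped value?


Step 1: calculate_distance (euclidean)
  |dx| = |2.5 - -1.4| = 3.9; |dy| = |-4.8 - -5.4| = 0.6
  euclidean: sqrt(3.9^2 + 0.6^2) = sqrt(15.57) = 3.945884
  Round to 4 decimals: 3.9459
  -> distance = 3.9459
Step 2: clamp_value(value=3.9459, minimum=0, maximum=5)
  result = max(0, min(5, 3.9459)) = max(0, 3.9459) = 3.9459
  was_clamped = (3.9459 != 3.9459) = false
  -> result = 3.9459
3.9459


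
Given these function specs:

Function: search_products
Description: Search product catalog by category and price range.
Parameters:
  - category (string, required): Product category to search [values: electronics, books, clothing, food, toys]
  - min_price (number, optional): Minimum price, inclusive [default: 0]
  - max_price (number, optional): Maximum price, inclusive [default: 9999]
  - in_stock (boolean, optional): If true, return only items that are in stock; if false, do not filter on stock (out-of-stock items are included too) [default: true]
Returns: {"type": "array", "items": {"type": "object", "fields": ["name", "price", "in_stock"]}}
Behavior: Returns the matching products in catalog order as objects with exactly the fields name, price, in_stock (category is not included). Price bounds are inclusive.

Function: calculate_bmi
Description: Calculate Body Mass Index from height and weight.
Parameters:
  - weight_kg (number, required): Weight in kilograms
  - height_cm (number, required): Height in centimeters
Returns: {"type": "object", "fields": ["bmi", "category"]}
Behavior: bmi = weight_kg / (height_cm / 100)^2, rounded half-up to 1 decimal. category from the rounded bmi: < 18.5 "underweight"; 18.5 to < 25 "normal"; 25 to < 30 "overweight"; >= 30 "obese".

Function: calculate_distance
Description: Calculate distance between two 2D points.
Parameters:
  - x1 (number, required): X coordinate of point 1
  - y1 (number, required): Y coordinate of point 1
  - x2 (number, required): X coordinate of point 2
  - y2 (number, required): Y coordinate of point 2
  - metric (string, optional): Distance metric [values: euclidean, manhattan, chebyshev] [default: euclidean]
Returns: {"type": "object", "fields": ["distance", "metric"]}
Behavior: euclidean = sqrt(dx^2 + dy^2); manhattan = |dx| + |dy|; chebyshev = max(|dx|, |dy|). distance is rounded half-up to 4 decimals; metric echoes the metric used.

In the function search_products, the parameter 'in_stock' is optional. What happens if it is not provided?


The search_products spec declares:
  - in_stock (boolean, optional): If true, return only items that are in stock; if false, do not filter on stock (out-of-stock items are included too) [default: true]
It defaults to true


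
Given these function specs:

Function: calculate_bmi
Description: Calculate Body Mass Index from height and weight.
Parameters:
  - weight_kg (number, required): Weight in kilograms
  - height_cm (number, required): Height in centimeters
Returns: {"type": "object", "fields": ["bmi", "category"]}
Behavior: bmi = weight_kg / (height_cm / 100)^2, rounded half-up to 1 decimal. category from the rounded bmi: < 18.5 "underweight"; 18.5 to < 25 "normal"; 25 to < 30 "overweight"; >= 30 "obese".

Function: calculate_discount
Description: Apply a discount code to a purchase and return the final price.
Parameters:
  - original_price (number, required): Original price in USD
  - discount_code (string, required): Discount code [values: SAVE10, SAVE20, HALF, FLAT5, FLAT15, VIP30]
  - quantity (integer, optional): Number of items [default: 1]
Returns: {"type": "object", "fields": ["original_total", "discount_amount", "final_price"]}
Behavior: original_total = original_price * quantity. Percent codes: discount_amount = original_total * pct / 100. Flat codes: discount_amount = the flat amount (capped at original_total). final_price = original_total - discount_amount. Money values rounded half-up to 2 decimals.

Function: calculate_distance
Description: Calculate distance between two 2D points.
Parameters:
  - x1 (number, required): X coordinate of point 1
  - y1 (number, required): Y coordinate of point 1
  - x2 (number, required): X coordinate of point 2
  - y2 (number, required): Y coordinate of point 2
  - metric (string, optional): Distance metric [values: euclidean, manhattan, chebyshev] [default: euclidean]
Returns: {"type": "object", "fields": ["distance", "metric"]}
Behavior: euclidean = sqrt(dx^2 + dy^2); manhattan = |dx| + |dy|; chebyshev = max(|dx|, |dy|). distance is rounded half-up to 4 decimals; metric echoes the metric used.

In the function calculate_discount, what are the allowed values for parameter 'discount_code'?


The calculate_discount spec declares:
  - discount_code (string, required): Discount code [values: SAVE10, SAVE20, HALF, FLAT5, FLAT15, VIP30]
Allowed values:
SAVE10, SAVE20, HALF, FLAT5, FLAT15, VIP30


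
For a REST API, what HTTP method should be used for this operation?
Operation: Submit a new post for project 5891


GET = read, POST = create, PUT = update/replace, DELETE = remove
This operation is a create.
POST


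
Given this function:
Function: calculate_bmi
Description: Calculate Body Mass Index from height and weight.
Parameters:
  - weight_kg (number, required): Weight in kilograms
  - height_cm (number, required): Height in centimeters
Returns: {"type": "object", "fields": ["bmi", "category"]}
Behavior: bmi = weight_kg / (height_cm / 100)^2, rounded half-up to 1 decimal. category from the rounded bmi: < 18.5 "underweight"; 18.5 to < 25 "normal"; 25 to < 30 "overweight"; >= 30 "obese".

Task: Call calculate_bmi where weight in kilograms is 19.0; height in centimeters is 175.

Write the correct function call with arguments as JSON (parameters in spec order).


Mapping each described value to its parameter name:
  'Weight in kilograms' -> weight_kg = 19.0
  'Height in centimeters' -> height_cm = 175
calculate_bmi({"weight_kg": 19.0, "height_cm": 175})


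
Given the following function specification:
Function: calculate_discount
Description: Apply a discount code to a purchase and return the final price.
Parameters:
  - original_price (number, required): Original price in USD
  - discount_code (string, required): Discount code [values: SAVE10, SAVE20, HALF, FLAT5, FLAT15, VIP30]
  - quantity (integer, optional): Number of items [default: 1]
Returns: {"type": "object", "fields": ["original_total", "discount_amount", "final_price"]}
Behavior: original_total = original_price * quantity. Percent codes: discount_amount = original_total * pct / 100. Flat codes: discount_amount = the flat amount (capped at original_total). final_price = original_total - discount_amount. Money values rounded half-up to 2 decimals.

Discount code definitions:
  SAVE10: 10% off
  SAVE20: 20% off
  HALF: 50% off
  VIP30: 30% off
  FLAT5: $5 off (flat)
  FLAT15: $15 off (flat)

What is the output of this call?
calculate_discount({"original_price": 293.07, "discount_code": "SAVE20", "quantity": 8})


original_total = 293.07 * 8 = 2344.56
SAVE20 = 20% off: discount_amount = 2344.56 * 20/100 = 468.912 -> 468.91
final_price = 2344.56 - 468.91 = 1875.65
Output:
{"original_total": 2344.56, "discount_amount": 468.91, "final_price": 1875.65}


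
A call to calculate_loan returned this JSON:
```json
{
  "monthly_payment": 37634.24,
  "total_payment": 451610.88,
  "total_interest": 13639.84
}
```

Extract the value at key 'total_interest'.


13639.84


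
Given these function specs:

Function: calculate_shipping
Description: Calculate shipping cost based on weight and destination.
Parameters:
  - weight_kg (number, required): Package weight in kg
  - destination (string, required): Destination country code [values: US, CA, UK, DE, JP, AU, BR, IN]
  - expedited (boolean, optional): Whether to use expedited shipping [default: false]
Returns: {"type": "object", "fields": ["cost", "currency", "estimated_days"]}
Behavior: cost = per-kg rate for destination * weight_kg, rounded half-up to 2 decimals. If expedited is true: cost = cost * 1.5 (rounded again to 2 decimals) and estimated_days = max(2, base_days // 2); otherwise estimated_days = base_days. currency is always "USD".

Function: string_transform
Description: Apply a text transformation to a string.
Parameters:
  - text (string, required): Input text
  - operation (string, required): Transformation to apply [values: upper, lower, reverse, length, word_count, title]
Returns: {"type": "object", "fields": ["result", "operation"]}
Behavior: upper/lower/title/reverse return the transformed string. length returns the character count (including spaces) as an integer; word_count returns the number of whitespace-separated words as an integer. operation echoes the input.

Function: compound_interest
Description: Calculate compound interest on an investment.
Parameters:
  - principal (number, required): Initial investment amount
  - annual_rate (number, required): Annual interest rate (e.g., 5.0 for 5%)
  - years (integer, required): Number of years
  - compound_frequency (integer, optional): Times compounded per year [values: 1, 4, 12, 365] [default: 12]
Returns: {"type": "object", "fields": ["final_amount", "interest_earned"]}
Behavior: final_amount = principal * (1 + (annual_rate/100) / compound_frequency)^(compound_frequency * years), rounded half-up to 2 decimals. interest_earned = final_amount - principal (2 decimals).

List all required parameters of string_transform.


Parameters of string_transform and their required/optional flag:
  text: required
  operation: required
operation, text


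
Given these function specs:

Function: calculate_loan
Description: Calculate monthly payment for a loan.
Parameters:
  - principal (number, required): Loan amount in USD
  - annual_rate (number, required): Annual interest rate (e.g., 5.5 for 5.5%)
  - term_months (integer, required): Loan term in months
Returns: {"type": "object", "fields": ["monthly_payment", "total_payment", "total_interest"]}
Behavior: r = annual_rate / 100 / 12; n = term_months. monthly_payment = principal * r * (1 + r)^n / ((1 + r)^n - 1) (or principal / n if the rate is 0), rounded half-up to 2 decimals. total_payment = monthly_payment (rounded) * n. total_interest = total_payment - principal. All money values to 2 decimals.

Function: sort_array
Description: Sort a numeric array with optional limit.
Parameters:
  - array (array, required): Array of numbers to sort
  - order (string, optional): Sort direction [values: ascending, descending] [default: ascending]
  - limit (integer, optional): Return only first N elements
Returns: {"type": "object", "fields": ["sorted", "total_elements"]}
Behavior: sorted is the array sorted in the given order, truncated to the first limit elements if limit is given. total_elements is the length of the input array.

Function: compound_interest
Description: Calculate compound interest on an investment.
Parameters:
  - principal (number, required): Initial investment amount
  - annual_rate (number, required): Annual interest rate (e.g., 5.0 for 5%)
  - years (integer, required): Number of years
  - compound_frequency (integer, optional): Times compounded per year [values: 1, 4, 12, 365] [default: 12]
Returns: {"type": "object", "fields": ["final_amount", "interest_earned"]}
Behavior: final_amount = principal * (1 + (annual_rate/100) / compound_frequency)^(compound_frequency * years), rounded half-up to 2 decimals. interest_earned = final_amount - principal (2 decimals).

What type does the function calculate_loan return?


The calculate_loan spec declares Returns: {"type": "object", "fields": ["monthly_payment", "total_payment", "total_interest"]}
Type:
object


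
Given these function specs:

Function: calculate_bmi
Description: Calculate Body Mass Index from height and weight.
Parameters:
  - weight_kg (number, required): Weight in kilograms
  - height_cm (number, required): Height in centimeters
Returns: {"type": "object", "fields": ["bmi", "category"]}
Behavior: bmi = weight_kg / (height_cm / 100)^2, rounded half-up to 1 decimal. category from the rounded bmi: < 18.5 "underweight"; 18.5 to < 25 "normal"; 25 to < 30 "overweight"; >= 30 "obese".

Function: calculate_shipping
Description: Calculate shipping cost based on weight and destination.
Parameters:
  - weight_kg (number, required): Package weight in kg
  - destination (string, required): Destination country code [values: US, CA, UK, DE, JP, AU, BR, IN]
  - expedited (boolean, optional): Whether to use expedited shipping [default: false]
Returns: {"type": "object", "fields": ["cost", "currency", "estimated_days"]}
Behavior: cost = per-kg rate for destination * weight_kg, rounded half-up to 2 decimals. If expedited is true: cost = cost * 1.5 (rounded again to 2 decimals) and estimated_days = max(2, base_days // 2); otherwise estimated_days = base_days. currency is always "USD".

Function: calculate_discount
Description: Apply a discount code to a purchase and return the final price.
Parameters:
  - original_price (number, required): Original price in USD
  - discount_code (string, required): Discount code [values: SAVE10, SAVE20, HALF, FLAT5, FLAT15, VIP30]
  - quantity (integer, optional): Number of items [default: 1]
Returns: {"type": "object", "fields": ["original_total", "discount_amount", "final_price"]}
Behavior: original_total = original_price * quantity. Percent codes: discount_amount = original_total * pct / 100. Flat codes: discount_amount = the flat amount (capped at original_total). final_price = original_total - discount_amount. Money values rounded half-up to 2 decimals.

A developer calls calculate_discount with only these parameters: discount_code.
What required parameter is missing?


Required parameters: original_price, discount_code
Provided: discount_code
Missing: original_price
original_price


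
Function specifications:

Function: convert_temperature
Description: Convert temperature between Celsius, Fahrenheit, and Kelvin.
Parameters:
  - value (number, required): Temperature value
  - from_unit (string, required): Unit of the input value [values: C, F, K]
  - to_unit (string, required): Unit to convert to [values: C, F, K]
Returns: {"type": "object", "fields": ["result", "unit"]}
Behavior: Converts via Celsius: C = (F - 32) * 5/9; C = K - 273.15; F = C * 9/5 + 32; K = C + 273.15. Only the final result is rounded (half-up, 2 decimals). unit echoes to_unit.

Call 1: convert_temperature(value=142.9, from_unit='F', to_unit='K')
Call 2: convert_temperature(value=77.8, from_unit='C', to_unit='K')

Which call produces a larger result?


Call 1:
  To C: (142.9 - 32) * 5/9 = 61.611111
  To K: 61.611111 + 273.15 = 334.761111
  Round to 2 decimals: 334.76
  -> 334.76 K
Call 2:
  Input already in C: 77.8
  To K: 77.8 + 273.15 = 350.95
  Round to 2 decimals: 350.95
  -> 350.95 K
Call 2 (350.95 K)


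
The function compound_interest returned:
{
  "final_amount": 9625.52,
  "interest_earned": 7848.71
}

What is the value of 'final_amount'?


9625.52


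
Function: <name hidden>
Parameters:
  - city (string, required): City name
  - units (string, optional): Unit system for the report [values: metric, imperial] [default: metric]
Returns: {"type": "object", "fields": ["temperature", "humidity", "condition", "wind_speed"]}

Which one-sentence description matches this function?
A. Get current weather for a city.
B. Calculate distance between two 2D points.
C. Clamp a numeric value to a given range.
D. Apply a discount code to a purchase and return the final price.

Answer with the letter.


Parameters city, units and return ["temperature", "humidity", "condition", "wind_speed"] fit: Get current weather for a city.
A


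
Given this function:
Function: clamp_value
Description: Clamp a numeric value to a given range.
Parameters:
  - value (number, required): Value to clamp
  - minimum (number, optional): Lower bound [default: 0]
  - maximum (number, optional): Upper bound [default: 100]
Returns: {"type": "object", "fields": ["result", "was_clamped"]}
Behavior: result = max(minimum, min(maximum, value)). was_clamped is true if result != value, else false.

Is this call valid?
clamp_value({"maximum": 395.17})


Checking required parameters...
Missing required parameter: value
Invalid - missing required parameter 'value'


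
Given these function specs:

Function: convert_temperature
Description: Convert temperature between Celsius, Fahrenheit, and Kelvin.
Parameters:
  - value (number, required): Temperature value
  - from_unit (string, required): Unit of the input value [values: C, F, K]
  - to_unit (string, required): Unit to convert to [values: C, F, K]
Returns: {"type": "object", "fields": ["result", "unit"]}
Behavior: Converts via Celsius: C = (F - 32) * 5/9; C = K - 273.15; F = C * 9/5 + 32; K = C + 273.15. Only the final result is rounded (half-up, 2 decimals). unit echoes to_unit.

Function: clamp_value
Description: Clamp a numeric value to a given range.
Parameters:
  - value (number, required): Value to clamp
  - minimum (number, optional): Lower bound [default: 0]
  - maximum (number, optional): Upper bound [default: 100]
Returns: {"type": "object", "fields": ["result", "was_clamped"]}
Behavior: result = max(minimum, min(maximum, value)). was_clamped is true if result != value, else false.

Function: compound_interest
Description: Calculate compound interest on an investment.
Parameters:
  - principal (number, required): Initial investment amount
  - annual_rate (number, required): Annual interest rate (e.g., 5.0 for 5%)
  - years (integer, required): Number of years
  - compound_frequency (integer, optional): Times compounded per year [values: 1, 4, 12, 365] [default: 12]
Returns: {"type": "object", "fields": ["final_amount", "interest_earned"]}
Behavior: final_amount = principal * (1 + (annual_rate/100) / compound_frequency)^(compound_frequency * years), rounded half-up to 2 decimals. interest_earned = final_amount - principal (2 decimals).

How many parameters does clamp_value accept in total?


Parameters of clamp_value: value (required), minimum (optional), maximum (optional)
Total:
3
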